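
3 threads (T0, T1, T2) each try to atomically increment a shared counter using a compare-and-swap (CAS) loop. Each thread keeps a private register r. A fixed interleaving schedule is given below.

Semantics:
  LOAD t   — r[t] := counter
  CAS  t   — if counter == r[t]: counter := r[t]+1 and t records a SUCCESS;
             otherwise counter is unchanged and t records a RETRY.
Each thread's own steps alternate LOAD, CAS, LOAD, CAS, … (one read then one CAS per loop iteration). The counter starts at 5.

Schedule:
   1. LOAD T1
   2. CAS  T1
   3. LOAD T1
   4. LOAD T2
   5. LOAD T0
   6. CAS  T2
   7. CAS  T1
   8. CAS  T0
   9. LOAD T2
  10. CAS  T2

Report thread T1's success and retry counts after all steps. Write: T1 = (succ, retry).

step 1: T1 LOAD ⇒ load; ctr=5 reg=5
step 2: T1 CAS ⇒ ok; ctr=6 reg=5
step 3: T1 LOAD ⇒ load; ctr=6 reg=6
step 4: T2 LOAD ⇒ load; ctr=6 reg=6
step 5: T0 LOAD ⇒ load; ctr=6 reg=6
step 6: T2 CAS ⇒ ok; ctr=7 reg=6
step 7: T1 CAS ⇒ retry; ctr=7 reg=6
step 8: T0 CAS ⇒ retry; ctr=7 reg=6
step 9: T2 LOAD ⇒ load; ctr=7 reg=7
step 10: T2 CAS ⇒ ok; ctr=8 reg=7

T1 = (1, 1)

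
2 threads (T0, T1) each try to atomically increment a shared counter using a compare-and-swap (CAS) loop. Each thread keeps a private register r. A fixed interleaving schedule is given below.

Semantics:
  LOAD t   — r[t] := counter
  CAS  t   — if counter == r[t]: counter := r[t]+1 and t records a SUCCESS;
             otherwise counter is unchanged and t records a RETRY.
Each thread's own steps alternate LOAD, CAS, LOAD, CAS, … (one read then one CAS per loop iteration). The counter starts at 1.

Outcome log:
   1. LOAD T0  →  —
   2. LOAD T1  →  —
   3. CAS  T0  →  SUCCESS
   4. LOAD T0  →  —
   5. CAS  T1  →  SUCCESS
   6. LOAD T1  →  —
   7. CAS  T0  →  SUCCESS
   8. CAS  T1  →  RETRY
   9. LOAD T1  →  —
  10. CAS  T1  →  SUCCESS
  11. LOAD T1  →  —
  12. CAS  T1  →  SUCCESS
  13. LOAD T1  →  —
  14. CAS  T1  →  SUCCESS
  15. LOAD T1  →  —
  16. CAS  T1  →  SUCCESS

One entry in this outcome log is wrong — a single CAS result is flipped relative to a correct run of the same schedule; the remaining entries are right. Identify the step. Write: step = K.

Re-executing:
step 1: T0 LOAD ⇒ load; ctr=1 reg=1
step 2: T1 LOAD ⇒ load; ctr=1 reg=1
step 3: T0 CAS ⇒ ok; ctr=2 reg=1
step 4: T0 LOAD ⇒ load; ctr=2 reg=2
step 5: T1 CAS ⇒ retry; ctr=2 reg=1
step 6: T1 LOAD ⇒ load; ctr=2 reg=2
step 7: T0 CAS ⇒ ok; ctr=3 reg=2
step 8: T1 CAS ⇒ retry; ctr=3 reg=2
step 9: T1 LOAD ⇒ load; ctr=3 reg=3
step 10: T1 CAS ⇒ ok; ctr=4 reg=3
step 11: T1 LOAD ⇒ load; ctr=4 reg=4
step 12: T1 CAS ⇒ ok; ctr=5 reg=4
step 13: T1 LOAD ⇒ load; ctr=5 reg=5
step 14: T1 CAS ⇒ ok; ctr=6 reg=5
step 15: T1 LOAD ⇒ load; ctr=6 reg=6
step 16: T1 CAS ⇒ ok; ctr=7 reg=6
Mismatch at 5.

step = 5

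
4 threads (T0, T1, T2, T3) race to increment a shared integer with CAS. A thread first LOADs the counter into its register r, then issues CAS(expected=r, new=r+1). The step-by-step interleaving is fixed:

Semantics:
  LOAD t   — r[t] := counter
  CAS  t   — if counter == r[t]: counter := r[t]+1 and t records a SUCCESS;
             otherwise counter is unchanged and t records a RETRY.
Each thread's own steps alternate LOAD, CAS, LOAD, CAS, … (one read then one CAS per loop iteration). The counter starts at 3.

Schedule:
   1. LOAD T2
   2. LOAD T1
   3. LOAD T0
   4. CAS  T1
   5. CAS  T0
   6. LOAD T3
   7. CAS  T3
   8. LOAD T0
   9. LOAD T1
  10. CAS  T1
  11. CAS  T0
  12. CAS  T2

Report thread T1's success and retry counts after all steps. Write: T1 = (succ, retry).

T1 = (2, 0)

   1) LOAD T2:  M=3  r_T2=3
   2) LOAD T1:  M=3  r_T1=3
   3) LOAD T0:  M=3  r_T0=3
   4) CAS  T1:  M=4  r_T1=3 ✓
   5) CAS  T0:  M=4  r_T0=3 ✗
   6) LOAD T3:  M=4  r_T3=4
   7) CAS  T3:  M=5  r_T3=4 ✓
   8) LOAD T0:  M=5  r_T0=5
   9) LOAD T1:  M=5  r_T1=5
  10) CAS  T1:  M=6  r_T1=5 ✓
  11) CAS  T0:  M=6  r_T0=5 ✗
  12) CAS  T2:  M=6  r_T2=3 ✗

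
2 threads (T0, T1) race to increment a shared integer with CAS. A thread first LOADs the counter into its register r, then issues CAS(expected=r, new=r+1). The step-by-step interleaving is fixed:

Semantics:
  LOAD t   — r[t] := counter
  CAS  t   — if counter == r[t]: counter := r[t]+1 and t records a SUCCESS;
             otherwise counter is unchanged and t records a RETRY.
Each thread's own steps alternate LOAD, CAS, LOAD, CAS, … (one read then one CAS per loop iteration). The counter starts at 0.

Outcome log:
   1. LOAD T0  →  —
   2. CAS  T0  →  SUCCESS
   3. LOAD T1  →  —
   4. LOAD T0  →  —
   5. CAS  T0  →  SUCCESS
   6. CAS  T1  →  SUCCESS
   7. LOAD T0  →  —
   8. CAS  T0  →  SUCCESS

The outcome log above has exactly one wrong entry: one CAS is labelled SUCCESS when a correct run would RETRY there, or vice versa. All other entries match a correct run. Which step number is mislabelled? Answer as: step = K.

step = 6

Re-executing:
   1) LOAD T0:  M=0  r_T0=0
   2) CAS  T0:  M=1  r_T0=0 ✓
   3) LOAD T1:  M=1  r_T1=1
   4) LOAD T0:  M=1  r_T0=1
   5) CAS  T0:  M=2  r_T0=1 ✓
   6) CAS  T1:  M=2  r_T1=1 ✗
   7) LOAD T0:  M=2  r_T0=2
   8) CAS  T0:  M=3  r_T0=2 ✓
Flip is step 6.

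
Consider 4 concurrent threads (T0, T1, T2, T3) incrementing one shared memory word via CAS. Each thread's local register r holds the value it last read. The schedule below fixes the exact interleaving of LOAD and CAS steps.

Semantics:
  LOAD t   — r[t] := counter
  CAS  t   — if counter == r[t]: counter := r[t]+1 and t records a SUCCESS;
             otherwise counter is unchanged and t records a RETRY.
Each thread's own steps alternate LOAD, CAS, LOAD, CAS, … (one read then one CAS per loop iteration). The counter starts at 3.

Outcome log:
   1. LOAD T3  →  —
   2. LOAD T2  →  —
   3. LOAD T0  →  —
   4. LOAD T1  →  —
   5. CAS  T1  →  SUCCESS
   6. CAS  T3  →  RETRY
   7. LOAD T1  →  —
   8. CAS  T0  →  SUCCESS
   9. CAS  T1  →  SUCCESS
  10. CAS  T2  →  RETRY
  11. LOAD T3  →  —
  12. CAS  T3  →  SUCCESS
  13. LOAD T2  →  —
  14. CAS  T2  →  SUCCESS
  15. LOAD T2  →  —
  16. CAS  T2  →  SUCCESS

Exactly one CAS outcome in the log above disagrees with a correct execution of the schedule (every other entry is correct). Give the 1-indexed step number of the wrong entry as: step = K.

Re-executing:
   1) LOAD T3:  M=3  r_T3=3
   2) LOAD T2:  M=3  r_T2=3
   3) LOAD T0:  M=3  r_T0=3
   4) LOAD T1:  M=3  r_T1=3
   5) CAS  T1:  M=4  r_T1=3 ✓
   6) CAS  T3:  M=4  r_T3=3 ✗
   7) LOAD T1:  M=4  r_T1=4
   8) CAS  T0:  M=4  r_T0=3 ✗
   9) CAS  T1:  M=5  r_T1=4 ✓
  10) CAS  T2:  M=5  r_T2=3 ✗
  11) LOAD T3:  M=5  r_T3=5
  12) CAS  T3:  M=6  r_T3=5 ✓
  13) LOAD T2:  M=6  r_T2=6
  14) CAS  T2:  M=7  r_T2=6 ✓
  15) LOAD T2:  M=7  r_T2=7
  16) CAS  T2:  M=8  r_T2=7 ✓
Mismatch at 8.

step = 8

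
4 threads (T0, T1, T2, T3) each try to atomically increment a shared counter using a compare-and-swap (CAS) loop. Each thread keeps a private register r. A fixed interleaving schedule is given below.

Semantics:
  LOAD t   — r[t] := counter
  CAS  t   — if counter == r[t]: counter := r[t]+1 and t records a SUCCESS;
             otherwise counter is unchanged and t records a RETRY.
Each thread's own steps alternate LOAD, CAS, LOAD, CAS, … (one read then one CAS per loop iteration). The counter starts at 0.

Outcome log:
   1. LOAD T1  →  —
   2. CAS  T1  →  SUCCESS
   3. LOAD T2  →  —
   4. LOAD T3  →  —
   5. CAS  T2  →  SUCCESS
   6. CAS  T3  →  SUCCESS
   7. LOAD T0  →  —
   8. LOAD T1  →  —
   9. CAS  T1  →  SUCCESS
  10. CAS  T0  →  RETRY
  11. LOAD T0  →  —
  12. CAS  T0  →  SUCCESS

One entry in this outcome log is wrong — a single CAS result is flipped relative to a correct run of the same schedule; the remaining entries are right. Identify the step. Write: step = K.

step = 6

Correct run:
T1 LOAD — after: cnt=0, r=0 — load
T1 CAS — after: cnt=1, r=0 — ok
T2 LOAD — after: cnt=1, r=1 — load
T3 LOAD — after: cnt=1, r=1 — load
T2 CAS — after: cnt=2, r=1 — ok
T3 CAS — after: cnt=2, r=1 — retry
T0 LOAD — after: cnt=2, r=2 — load
T1 LOAD — after: cnt=2, r=2 — load
T1 CAS — after: cnt=3, r=2 — ok
T0 CAS — after: cnt=3, r=2 — retry
T0 LOAD — after: cnt=3, r=3 — load
T0 CAS — after: cnt=4, r=3 — ok
Log disagrees first at step 6.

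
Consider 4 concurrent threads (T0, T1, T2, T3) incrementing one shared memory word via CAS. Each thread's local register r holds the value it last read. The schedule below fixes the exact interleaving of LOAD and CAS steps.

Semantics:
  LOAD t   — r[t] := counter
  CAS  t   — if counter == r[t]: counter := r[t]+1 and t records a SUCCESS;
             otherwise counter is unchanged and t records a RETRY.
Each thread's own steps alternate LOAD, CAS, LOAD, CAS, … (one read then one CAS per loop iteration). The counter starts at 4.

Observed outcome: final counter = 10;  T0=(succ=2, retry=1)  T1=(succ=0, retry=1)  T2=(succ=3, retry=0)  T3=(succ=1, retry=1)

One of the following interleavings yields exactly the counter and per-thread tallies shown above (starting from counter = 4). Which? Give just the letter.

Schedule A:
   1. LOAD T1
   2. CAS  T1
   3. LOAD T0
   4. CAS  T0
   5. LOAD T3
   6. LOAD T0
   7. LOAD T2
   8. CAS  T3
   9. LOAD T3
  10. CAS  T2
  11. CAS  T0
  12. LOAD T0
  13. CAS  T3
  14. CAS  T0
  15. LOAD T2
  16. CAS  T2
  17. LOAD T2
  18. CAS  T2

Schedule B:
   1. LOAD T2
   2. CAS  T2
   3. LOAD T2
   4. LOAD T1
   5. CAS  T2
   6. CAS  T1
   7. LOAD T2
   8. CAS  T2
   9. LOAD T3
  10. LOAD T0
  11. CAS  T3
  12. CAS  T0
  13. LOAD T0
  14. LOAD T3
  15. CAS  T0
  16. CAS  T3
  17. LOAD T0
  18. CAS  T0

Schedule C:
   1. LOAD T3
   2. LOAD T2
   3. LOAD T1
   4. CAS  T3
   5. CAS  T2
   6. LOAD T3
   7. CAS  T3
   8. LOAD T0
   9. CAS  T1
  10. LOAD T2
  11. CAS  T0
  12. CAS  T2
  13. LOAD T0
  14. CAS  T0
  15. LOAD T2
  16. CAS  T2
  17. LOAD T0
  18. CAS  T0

B

Run B:
step 1: T2 LOAD ⇒ load; ctr=4 reg=4
step 2: T2 CAS ⇒ ok; ctr=5 reg=4
step 3: T2 LOAD ⇒ load; ctr=5 reg=5
step 4: T1 LOAD ⇒ load; ctr=5 reg=5
step 5: T2 CAS ⇒ ok; ctr=6 reg=5
step 6: T1 CAS ⇒ retry; ctr=6 reg=5
step 7: T2 LOAD ⇒ load; ctr=6 reg=6
step 8: T2 CAS ⇒ ok; ctr=7 reg=6
step 9: T3 LOAD ⇒ load; ctr=7 reg=7
step 10: T0 LOAD ⇒ load; ctr=7 reg=7
step 11: T3 CAS ⇒ ok; ctr=8 reg=7
step 12: T0 CAS ⇒ retry; ctr=8 reg=7
step 13: T0 LOAD ⇒ load; ctr=8 reg=8
step 14: T3 LOAD ⇒ load; ctr=8 reg=8
step 15: T0 CAS ⇒ ok; ctr=9 reg=8
step 16: T3 CAS ⇒ retry; ctr=9 reg=8
step 17: T0 LOAD ⇒ load; ctr=9 reg=9
step 18: T0 CAS ⇒ ok; ctr=10 reg=9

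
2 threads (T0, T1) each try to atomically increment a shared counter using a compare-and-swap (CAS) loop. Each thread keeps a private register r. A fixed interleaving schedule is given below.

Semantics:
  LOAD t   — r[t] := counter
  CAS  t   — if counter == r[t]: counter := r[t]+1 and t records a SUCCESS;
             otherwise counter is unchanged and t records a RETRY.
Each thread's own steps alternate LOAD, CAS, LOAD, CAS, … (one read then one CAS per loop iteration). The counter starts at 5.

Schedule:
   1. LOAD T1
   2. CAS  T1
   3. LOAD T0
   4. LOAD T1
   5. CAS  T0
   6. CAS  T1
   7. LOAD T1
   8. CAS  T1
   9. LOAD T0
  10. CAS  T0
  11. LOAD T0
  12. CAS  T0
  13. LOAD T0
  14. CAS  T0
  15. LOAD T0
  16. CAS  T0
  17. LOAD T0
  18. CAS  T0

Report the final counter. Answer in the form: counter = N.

T1 LOAD — after: cnt=5, r=5 — load
T1 CAS — after: cnt=6, r=5 — ok
T0 LOAD — after: cnt=6, r=6 — load
T1 LOAD — after: cnt=6, r=6 — load
T0 CAS — after: cnt=7, r=6 — ok
T1 CAS — after: cnt=7, r=6 — retry
T1 LOAD — after: cnt=7, r=7 — load
T1 CAS — after: cnt=8, r=7 — ok
T0 LOAD — after: cnt=8, r=8 — load
T0 CAS — after: cnt=9, r=8 — ok
T0 LOAD — after: cnt=9, r=9 — load
T0 CAS — after: cnt=10, r=9 — ok
T0 LOAD — after: cnt=10, r=10 — load
T0 CAS — after: cnt=11, r=10 — ok
T0 LOAD — after: cnt=11, r=11 — load
T0 CAS — after: cnt=12, r=11 — ok
T0 LOAD — after: cnt=12, r=12 — load
T0 CAS — after: cnt=13, r=12 — ok

counter = 13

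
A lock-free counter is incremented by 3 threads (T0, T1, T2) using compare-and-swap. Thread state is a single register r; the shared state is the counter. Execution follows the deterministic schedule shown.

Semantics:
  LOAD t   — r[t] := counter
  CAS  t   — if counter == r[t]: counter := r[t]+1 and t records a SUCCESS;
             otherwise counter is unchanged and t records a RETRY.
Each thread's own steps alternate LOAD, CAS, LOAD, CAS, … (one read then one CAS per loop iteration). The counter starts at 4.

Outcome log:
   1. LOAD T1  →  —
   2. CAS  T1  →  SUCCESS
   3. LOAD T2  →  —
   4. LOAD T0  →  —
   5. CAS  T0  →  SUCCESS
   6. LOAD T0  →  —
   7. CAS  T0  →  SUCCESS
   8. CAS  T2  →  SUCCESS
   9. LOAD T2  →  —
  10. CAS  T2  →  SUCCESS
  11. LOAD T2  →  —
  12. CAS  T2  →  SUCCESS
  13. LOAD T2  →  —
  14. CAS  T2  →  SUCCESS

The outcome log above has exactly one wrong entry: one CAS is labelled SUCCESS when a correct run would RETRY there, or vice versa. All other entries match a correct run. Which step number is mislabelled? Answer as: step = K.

Correct run:
T1 LOAD — after: cnt=4, r=4 — load
T1 CAS — after: cnt=5, r=4 — ok
T2 LOAD — after: cnt=5, r=5 — load
T0 LOAD — after: cnt=5, r=5 — load
T0 CAS — after: cnt=6, r=5 — ok
T0 LOAD — after: cnt=6, r=6 — load
T0 CAS — after: cnt=7, r=6 — ok
T2 CAS — after: cnt=7, r=5 — retry
T2 LOAD — after: cnt=7, r=7 — load
T2 CAS — after: cnt=8, r=7 — ok
T2 LOAD — after: cnt=8, r=8 — load
T2 CAS — after: cnt=9, r=8 — ok
T2 LOAD — after: cnt=9, r=9 — load
T2 CAS — after: cnt=10, r=9 — ok
Flip is step 8.

step = 8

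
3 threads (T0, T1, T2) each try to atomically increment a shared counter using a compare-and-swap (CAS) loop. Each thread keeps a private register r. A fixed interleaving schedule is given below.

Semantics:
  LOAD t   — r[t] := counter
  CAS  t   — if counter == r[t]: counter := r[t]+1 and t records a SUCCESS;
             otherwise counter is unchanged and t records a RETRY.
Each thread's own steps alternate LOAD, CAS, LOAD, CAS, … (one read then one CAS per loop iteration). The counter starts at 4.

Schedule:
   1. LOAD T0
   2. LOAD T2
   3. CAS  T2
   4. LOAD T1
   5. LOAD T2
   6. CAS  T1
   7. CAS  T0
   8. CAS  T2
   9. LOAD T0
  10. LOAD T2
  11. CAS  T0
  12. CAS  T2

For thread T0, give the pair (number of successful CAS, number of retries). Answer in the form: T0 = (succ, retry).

T0 LOAD — after: cnt=4, r=4 — load
T2 LOAD — after: cnt=4, r=4 — load
T2 CAS — after: cnt=5, r=4 — ok
T1 LOAD — after: cnt=5, r=5 — load
T2 LOAD — after: cnt=5, r=5 — load
T1 CAS — after: cnt=6, r=5 — ok
T0 CAS — after: cnt=6, r=4 — retry
T2 CAS — after: cnt=6, r=5 — retry
T0 LOAD — after: cnt=6, r=6 — load
T2 LOAD — after: cnt=6, r=6 — load
T0 CAS — after: cnt=7, r=6 — ok
T2 CAS — after: cnt=7, r=6 — retry

T0 = (1, 1)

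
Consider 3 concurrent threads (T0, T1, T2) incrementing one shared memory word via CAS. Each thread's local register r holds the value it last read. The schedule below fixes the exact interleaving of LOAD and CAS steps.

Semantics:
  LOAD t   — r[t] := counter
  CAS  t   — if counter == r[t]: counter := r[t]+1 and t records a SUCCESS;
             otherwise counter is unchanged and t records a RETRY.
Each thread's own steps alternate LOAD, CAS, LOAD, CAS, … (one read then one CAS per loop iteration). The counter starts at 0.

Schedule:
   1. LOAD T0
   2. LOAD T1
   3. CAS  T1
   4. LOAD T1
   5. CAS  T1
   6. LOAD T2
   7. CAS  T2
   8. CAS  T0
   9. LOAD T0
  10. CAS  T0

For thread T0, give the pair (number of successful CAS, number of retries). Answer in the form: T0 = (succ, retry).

T0 LOAD — after: cnt=0, r=0 — load
T1 LOAD — after: cnt=0, r=0 — load
T1 CAS — after: cnt=1, r=0 — ok
T1 LOAD — after: cnt=1, r=1 — load
T1 CAS — after: cnt=2, r=1 — ok
T2 LOAD — after: cnt=2, r=2 — load
T2 CAS — after: cnt=3, r=2 — ok
T0 CAS — after: cnt=3, r=0 — retry
T0 LOAD — after: cnt=3, r=3 — load
T0 CAS — after: cnt=4, r=3 — ok

T0 = (1, 1)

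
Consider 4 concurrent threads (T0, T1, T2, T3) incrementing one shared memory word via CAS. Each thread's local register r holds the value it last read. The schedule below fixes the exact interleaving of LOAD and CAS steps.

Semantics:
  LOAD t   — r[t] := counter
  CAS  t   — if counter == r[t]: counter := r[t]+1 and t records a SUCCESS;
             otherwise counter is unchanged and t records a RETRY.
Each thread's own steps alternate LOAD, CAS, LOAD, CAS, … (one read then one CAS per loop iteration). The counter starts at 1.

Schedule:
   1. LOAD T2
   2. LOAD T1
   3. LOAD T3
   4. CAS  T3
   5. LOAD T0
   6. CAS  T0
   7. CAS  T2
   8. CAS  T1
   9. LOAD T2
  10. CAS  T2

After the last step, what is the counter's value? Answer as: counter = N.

counter = 4

1. LOAD T2 → mem=1 r[T2]=1 [LOAD]
2. LOAD T1 → mem=1 r[T1]=1 [LOAD]
3. LOAD T3 → mem=1 r[T3]=1 [LOAD]
4. CAS T3 → mem=2 r[T3]=1 [OK]
5. LOAD T0 → mem=2 r[T0]=2 [LOAD]
6. CAS T0 → mem=3 r[T0]=2 [OK]
7. CAS T2 → mem=3 r[T2]=1 [RETRY]
8. CAS T1 → mem=3 r[T1]=1 [RETRY]
9. LOAD T2 → mem=3 r[T2]=3 [LOAD]
10. CAS T2 → mem=4 r[T2]=3 [OK]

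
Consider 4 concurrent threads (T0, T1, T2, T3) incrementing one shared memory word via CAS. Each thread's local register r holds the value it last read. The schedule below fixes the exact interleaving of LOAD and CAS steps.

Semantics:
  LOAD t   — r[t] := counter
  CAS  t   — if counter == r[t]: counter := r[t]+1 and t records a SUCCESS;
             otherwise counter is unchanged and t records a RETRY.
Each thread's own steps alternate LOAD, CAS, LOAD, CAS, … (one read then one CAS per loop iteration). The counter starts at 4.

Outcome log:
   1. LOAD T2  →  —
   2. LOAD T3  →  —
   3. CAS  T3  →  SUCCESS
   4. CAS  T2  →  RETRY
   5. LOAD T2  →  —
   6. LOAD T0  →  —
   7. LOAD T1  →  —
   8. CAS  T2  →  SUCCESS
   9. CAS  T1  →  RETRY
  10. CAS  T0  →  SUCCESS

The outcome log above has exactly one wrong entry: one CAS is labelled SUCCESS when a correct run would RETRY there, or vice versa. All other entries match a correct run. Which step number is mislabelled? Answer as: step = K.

Re-executing:
#1 T2 reads 4
#2 T3 reads 4
#3 T3 CAS(4→5) writes; counter now 5
#4 T2 CAS(4→5) fails; counter now 5
#5 T2 reads 5
#6 T0 reads 5
#7 T1 reads 5
#8 T2 CAS(5→6) writes; counter now 6
#9 T1 CAS(5→6) fails; counter now 6
#10 T0 CAS(5→6) fails; counter now 6
Log disagrees first at step 10.

step = 10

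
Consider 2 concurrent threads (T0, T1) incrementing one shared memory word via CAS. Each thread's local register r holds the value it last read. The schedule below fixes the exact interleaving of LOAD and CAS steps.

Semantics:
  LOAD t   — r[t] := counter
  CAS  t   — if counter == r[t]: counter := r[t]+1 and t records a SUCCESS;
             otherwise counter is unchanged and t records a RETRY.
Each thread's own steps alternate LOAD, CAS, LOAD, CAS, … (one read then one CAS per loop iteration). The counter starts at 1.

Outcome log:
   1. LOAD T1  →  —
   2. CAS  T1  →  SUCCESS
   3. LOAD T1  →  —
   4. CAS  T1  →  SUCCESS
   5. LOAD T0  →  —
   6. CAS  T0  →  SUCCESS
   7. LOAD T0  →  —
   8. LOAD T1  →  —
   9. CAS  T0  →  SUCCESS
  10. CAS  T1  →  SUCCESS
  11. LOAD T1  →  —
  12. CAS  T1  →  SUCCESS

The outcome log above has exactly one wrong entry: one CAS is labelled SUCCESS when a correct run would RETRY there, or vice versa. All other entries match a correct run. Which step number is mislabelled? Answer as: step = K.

Re-executing:
   1) LOAD T1:  M=1  r_T1=1
   2) CAS  T1:  M=2  r_T1=1 ✓
   3) LOAD T1:  M=2  r_T1=2
   4) CAS  T1:  M=3  r_T1=2 ✓
   5) LOAD T0:  M=3  r_T0=3
   6) CAS  T0:  M=4  r_T0=3 ✓
   7) LOAD T0:  M=4  r_T0=4
   8) LOAD T1:  M=4  r_T1=4
   9) CAS  T0:  M=5  r_T0=4 ✓
  10) CAS  T1:  M=5  r_T1=4 ✗
  11) LOAD T1:  M=5  r_T1=5
  12) CAS  T1:  M=6  r_T1=5 ✓
Mismatch at 10.

step = 10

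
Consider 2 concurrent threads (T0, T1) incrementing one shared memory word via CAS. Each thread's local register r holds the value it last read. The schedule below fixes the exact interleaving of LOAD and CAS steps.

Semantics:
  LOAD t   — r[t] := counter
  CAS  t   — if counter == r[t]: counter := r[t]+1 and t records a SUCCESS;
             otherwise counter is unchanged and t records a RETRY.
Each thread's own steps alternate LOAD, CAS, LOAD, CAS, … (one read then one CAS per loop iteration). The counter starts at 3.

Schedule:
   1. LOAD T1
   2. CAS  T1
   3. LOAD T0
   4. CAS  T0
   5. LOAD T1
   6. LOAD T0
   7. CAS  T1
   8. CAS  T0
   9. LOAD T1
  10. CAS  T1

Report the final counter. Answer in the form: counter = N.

1. LOAD T1 → mem=3 r[T1]=3 [LOAD]
2. CAS T1 → mem=4 r[T1]=3 [OK]
3. LOAD T0 → mem=4 r[T0]=4 [LOAD]
4. CAS T0 → mem=5 r[T0]=4 [OK]
5. LOAD T1 → mem=5 r[T1]=5 [LOAD]
6. LOAD T0 → mem=5 r[T0]=5 [LOAD]
7. CAS T1 → mem=6 r[T1]=5 [OK]
8. CAS T0 → mem=6 r[T0]=5 [RETRY]
9. LOAD T1 → mem=6 r[T1]=6 [LOAD]
10. CAS T1 → mem=7 r[T1]=6 [OK]

counter = 7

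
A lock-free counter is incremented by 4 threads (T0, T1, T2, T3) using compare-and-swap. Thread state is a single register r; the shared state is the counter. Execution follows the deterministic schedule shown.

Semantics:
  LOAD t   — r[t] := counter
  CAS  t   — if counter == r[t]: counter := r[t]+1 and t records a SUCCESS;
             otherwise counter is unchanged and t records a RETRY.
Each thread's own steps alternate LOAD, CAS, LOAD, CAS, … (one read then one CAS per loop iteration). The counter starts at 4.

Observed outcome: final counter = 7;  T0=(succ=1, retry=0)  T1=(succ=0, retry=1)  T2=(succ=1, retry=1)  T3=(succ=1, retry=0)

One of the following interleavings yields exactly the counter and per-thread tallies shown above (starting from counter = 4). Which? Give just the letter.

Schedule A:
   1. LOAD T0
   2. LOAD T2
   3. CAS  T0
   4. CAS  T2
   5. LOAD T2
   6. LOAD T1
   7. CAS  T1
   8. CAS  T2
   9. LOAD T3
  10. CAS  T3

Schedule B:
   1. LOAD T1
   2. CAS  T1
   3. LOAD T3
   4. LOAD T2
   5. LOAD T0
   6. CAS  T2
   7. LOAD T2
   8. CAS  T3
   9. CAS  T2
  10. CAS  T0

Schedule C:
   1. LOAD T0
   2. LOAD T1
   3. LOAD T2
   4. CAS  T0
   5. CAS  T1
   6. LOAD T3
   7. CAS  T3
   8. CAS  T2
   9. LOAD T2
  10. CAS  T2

C

Run C:
   1) LOAD T0:  M=4  r_T0=4
   2) LOAD T1:  M=4  r_T1=4
   3) LOAD T2:  M=4  r_T2=4
   4) CAS  T0:  M=5  r_T0=4 ✓
   5) CAS  T1:  M=5  r_T1=4 ✗
   6) LOAD T3:  M=5  r_T3=5
   7) CAS  T3:  M=6  r_T3=5 ✓
   8) CAS  T2:  M=6  r_T2=4 ✗
   9) LOAD T2:  M=6  r_T2=6
  10) CAS  T2:  M=7  r_T2=6 ✓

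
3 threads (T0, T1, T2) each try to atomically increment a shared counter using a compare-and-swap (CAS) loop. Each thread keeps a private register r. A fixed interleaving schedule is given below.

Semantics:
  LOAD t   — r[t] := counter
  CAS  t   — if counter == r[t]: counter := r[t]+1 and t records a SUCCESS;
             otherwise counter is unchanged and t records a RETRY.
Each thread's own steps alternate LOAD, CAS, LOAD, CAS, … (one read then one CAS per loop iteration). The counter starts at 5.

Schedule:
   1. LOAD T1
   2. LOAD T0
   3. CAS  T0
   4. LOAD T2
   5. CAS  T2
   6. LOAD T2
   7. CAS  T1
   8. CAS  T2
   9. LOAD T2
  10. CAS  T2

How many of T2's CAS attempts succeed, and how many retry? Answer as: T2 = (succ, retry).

   1) LOAD T1:  M=5  r_T1=5
   2) LOAD T0:  M=5  r_T0=5
   3) CAS  T0:  M=6  r_T0=5 ✓
   4) LOAD T2:  M=6  r_T2=6
   5) CAS  T2:  M=7  r_T2=6 ✓
   6) LOAD T2:  M=7  r_T2=7
   7) CAS  T1:  M=7  r_T1=5 ✗
   8) CAS  T2:  M=8  r_T2=7 ✓
   9) LOAD T2:  M=8  r_T2=8
  10) CAS  T2:  M=9  r_T2=8 ✓

T2 = (3, 0)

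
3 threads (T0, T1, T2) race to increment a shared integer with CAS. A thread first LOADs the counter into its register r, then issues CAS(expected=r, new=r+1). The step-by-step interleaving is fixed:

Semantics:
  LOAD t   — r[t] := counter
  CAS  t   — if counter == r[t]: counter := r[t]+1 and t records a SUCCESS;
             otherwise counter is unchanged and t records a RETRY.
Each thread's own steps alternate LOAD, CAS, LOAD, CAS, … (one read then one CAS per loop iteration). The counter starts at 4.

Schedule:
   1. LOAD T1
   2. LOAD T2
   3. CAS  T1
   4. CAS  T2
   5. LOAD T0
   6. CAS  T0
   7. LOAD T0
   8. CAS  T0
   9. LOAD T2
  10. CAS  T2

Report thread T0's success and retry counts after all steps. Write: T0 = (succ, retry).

T0 = (2, 0)

T1 LOAD — after: cnt=4, r=4 — load
T2 LOAD — after: cnt=4, r=4 — load
T1 CAS — after: cnt=5, r=4 — ok
T2 CAS — after: cnt=5, r=4 — retry
T0 LOAD — after: cnt=5, r=5 — load
T0 CAS — after: cnt=6, r=5 — ok
T0 LOAD — after: cnt=6, r=6 — load
T0 CAS — after: cnt=7, r=6 — ok
T2 LOAD — after: cnt=7, r=7 — load
T2 CAS — after: cnt=8, r=7 — ok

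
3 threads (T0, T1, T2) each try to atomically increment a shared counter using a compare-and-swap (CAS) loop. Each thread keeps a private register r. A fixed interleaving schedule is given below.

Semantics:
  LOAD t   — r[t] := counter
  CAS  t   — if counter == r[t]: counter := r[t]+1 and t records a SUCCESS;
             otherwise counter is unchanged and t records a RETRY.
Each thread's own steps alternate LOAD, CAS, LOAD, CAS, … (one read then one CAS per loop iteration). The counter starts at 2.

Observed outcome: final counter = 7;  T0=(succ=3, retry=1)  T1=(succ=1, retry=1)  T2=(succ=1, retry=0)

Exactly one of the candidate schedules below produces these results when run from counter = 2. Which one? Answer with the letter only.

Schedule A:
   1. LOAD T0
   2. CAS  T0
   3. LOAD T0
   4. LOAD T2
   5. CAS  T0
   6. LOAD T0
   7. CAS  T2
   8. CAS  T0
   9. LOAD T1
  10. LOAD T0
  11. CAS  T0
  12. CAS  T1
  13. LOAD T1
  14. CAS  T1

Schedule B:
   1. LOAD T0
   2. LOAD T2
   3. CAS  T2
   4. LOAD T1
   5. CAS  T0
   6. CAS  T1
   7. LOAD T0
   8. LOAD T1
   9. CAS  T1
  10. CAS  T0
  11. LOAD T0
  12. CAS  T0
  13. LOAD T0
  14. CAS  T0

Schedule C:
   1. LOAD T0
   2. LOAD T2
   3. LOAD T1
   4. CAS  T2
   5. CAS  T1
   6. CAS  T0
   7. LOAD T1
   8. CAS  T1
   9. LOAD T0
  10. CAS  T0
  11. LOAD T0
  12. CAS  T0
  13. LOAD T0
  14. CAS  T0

Tracing schedule C:
[1] T0.load  rd  (counter 2, T0.r 2)
[2] T2.load  rd  (counter 2, T2.r 2)
[3] T1.load  rd  (counter 2, T1.r 2)
[4] T2.cas  hit  (counter 3, T2.r 2)
[5] T1.cas  miss  (counter 3, T1.r 2)
[6] T0.cas  miss  (counter 3, T0.r 2)
[7] T1.load  rd  (counter 3, T1.r 3)
[8] T1.cas  hit  (counter 4, T1.r 3)
[9] T0.load  rd  (counter 4, T0.r 4)
[10] T0.cas  hit  (counter 5, T0.r 4)
[11] T0.load  rd  (counter 5, T0.r 5)
[12] T0.cas  hit  (counter 6, T0.r 5)
[13] T0.load  rd  (counter 6, T0.r 6)
[14] T0.cas  hit  (counter 7, T0.r 6)

C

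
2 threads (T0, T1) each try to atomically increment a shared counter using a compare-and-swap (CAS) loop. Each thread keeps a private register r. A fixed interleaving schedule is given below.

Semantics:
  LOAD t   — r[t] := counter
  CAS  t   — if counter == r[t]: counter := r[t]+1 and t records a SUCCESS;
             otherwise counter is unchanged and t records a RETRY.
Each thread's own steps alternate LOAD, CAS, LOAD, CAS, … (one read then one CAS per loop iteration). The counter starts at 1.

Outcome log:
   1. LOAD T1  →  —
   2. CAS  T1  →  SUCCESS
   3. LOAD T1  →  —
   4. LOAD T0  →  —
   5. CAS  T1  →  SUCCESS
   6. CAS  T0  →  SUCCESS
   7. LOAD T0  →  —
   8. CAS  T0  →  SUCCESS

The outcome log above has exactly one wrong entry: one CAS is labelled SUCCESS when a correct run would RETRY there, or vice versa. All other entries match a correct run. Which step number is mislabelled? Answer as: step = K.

Correct run:
step 1: T1 LOAD ⇒ load; ctr=1 reg=1
step 2: T1 CAS ⇒ ok; ctr=2 reg=1
step 3: T1 LOAD ⇒ load; ctr=2 reg=2
step 4: T0 LOAD ⇒ load; ctr=2 reg=2
step 5: T1 CAS ⇒ ok; ctr=3 reg=2
step 6: T0 CAS ⇒ retry; ctr=3 reg=2
step 7: T0 LOAD ⇒ load; ctr=3 reg=3
step 8: T0 CAS ⇒ ok; ctr=4 reg=3
Log disagrees first at step 6.

step = 6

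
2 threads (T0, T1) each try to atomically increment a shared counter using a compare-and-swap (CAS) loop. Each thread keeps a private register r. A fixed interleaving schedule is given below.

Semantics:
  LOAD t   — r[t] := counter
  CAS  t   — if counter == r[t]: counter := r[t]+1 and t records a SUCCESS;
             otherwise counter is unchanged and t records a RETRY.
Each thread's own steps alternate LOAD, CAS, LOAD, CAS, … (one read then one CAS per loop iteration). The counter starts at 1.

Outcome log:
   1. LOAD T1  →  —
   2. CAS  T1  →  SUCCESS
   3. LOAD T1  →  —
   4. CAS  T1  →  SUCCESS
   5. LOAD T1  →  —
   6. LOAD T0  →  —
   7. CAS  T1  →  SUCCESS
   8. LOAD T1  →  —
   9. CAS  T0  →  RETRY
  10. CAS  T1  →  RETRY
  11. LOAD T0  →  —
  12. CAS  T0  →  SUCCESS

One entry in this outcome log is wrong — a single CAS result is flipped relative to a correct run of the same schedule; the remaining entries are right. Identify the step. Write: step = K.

Re-executing:
1. LOAD T1 → mem=1 r[T1]=1 [LOAD]
2. CAS T1 → mem=2 r[T1]=1 [OK]
3. LOAD T1 → mem=2 r[T1]=2 [LOAD]
4. CAS T1 → mem=3 r[T1]=2 [OK]
5. LOAD T1 → mem=3 r[T1]=3 [LOAD]
6. LOAD T0 → mem=3 r[T0]=3 [LOAD]
7. CAS T1 → mem=4 r[T1]=3 [OK]
8. LOAD T1 → mem=4 r[T1]=4 [LOAD]
9. CAS T0 → mem=4 r[T0]=3 [RETRY]
10. CAS T1 → mem=5 r[T1]=4 [OK]
11. LOAD T0 → mem=5 r[T0]=5 [LOAD]
12. CAS T0 → mem=6 r[T0]=5 [OK]
Flip is step 10.

step = 10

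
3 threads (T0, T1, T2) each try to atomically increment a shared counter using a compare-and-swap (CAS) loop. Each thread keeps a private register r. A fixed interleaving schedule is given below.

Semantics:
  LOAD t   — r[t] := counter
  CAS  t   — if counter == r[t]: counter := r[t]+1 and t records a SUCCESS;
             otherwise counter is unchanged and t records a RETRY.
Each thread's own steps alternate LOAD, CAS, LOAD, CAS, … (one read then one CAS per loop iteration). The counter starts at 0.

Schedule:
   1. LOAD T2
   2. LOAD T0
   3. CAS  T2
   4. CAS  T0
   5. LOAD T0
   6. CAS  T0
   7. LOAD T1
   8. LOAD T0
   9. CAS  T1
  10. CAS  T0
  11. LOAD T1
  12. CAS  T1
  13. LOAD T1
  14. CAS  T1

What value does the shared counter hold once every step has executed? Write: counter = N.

counter = 5

step 1: T2 LOAD ⇒ load; ctr=0 reg=0
step 2: T0 LOAD ⇒ load; ctr=0 reg=0
step 3: T2 CAS ⇒ ok; ctr=1 reg=0
step 4: T0 CAS ⇒ retry; ctr=1 reg=0
step 5: T0 LOAD ⇒ load; ctr=1 reg=1
step 6: T0 CAS ⇒ ok; ctr=2 reg=1
step 7: T1 LOAD ⇒ load; ctr=2 reg=2
step 8: T0 LOAD ⇒ load; ctr=2 reg=2
step 9: T1 CAS ⇒ ok; ctr=3 reg=2
step 10: T0 CAS ⇒ retry; ctr=3 reg=2
step 11: T1 LOAD ⇒ load; ctr=3 reg=3
step 12: T1 CAS ⇒ ok; ctr=4 reg=3
step 13: T1 LOAD ⇒ load; ctr=4 reg=4
step 14: T1 CAS ⇒ ok; ctr=5 reg=4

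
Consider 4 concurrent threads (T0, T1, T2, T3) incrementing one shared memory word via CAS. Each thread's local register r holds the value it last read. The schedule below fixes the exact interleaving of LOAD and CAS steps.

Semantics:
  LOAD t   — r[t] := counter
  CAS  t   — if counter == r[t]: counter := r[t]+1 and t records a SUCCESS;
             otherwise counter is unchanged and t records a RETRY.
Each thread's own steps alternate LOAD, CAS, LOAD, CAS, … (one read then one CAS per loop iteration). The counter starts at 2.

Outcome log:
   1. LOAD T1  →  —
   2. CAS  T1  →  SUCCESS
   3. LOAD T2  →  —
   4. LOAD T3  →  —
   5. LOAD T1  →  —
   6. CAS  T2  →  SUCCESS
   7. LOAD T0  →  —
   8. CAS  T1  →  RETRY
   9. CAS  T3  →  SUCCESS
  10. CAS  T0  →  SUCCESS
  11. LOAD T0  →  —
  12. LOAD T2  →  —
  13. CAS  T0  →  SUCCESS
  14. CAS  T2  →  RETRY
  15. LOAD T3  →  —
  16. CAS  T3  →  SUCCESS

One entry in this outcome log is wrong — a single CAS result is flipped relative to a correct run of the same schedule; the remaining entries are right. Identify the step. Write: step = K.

step = 9

Correct run:
1. LOAD T1 → mem=2 r[T1]=2 [LOAD]
2. CAS T1 → mem=3 r[T1]=2 [OK]
3. LOAD T2 → mem=3 r[T2]=3 [LOAD]
4. LOAD T3 → mem=3 r[T3]=3 [LOAD]
5. LOAD T1 → mem=3 r[T1]=3 [LOAD]
6. CAS T2 → mem=4 r[T2]=3 [OK]
7. LOAD T0 → mem=4 r[T0]=4 [LOAD]
8. CAS T1 → mem=4 r[T1]=3 [RETRY]
9. CAS T3 → mem=4 r[T3]=3 [RETRY]
10. CAS T0 → mem=5 r[T0]=4 [OK]
11. LOAD T0 → mem=5 r[T0]=5 [LOAD]
12. LOAD T2 → mem=5 r[T2]=5 [LOAD]
13. CAS T0 → mem=6 r[T0]=5 [OK]
14. CAS T2 → mem=6 r[T2]=5 [RETRY]
15. LOAD T3 → mem=6 r[T3]=6 [LOAD]
16. CAS T3 → mem=7 r[T3]=6 [OK]
Mismatch at 9.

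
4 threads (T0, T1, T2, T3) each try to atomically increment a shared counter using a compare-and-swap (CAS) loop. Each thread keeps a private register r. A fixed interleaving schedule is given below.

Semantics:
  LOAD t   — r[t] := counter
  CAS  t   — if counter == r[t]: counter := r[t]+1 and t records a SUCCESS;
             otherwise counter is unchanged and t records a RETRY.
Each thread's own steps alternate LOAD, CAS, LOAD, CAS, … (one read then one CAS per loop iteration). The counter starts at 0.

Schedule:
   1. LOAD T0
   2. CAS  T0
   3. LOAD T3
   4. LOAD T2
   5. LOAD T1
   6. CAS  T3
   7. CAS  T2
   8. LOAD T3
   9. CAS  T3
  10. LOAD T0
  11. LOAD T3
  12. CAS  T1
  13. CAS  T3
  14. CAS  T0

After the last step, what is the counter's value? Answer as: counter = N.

counter = 4

1. LOAD T0 → mem=0 r[T0]=0 [LOAD]
2. CAS T0 → mem=1 r[T0]=0 [OK]
3. LOAD T3 → mem=1 r[T3]=1 [LOAD]
4. LOAD T2 → mem=1 r[T2]=1 [LOAD]
5. LOAD T1 → mem=1 r[T1]=1 [LOAD]
6. CAS T3 → mem=2 r[T3]=1 [OK]
7. CAS T2 → mem=2 r[T2]=1 [RETRY]
8. LOAD T3 → mem=2 r[T3]=2 [LOAD]
9. CAS T3 → mem=3 r[T3]=2 [OK]
10. LOAD T0 → mem=3 r[T0]=3 [LOAD]
11. LOAD T3 → mem=3 r[T3]=3 [LOAD]
12. CAS T1 → mem=3 r[T1]=1 [RETRY]
13. CAS T3 → mem=4 r[T3]=3 [OK]
14. CAS T0 → mem=4 r[T0]=3 [RETRY]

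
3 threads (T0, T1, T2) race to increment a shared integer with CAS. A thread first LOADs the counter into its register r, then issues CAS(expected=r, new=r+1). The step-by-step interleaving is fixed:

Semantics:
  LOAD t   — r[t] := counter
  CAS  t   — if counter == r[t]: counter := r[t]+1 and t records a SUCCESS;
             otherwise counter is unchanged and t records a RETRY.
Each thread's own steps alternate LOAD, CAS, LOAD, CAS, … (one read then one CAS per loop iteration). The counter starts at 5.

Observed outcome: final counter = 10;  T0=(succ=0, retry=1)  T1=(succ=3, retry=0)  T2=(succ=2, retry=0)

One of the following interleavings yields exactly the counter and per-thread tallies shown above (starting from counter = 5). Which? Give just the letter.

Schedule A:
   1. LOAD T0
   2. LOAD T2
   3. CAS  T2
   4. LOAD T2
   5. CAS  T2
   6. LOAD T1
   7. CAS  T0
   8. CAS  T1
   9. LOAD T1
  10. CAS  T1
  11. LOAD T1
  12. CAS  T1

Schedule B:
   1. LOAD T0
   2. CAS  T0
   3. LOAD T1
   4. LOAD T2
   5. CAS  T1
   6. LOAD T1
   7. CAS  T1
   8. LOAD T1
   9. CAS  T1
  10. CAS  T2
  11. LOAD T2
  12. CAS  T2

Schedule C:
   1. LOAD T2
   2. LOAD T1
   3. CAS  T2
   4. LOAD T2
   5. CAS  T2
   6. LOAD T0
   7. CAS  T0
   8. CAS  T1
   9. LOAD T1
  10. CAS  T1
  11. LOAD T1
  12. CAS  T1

A

Simulating candidate A:
   1) LOAD T0:  M=5  r_T0=5
   2) LOAD T2:  M=5  r_T2=5
   3) CAS  T2:  M=6  r_T2=5 ✓
   4) LOAD T2:  M=6  r_T2=6
   5) CAS  T2:  M=7  r_T2=6 ✓
   6) LOAD T1:  M=7  r_T1=7
   7) CAS  T0:  M=7  r_T0=5 ✗
   8) CAS  T1:  M=8  r_T1=7 ✓
   9) LOAD T1:  M=8  r_T1=8
  10) CAS  T1:  M=9  r_T1=8 ✓
  11) LOAD T1:  M=9  r_T1=9
  12) CAS  T1:  M=10  r_T1=9 ✓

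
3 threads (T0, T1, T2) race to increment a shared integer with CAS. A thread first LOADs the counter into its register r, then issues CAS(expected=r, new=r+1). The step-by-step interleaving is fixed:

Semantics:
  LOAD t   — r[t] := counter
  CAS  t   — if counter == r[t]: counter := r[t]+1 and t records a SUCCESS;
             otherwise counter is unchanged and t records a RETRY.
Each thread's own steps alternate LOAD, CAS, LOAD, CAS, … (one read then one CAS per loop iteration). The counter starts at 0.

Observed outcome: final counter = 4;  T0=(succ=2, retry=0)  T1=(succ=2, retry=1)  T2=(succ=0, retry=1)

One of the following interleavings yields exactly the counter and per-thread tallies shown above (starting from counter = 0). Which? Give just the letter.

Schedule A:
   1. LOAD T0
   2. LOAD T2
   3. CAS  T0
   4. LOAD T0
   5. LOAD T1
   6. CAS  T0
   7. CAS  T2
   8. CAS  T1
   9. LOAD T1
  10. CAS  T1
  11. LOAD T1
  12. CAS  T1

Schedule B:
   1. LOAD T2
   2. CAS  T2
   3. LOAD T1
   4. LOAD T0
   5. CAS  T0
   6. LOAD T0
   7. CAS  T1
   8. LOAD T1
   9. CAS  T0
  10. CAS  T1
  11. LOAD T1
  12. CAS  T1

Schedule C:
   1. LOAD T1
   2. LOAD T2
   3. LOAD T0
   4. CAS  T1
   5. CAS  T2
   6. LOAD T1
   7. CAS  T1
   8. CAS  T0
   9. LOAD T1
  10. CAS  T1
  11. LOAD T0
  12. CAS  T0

Tracing schedule A:
   1) LOAD T0:  M=0  r_T0=0
   2) LOAD T2:  M=0  r_T2=0
   3) CAS  T0:  M=1  r_T0=0 ✓
   4) LOAD T0:  M=1  r_T0=1
   5) LOAD T1:  M=1  r_T1=1
   6) CAS  T0:  M=2  r_T0=1 ✓
   7) CAS  T2:  M=2  r_T2=0 ✗
   8) CAS  T1:  M=2  r_T1=1 ✗
   9) LOAD T1:  M=2  r_T1=2
  10) CAS  T1:  M=3  r_T1=2 ✓
  11) LOAD T1:  M=3  r_T1=3
  12) CAS  T1:  M=4  r_T1=3 ✓

A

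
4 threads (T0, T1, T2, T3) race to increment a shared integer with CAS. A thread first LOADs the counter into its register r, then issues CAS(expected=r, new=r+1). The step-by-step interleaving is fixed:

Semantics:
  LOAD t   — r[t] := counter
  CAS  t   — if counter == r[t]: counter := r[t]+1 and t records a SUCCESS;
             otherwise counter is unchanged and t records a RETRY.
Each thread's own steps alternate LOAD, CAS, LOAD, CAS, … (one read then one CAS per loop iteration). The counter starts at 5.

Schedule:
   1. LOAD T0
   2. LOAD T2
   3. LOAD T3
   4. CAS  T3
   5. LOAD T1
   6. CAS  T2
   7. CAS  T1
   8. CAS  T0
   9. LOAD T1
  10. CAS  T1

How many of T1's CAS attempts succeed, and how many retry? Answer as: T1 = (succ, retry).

[1] T0.load  rd  (counter 5, T0.r 5)
[2] T2.load  rd  (counter 5, T2.r 5)
[3] T3.load  rd  (counter 5, T3.r 5)
[4] T3.cas  hit  (counter 6, T3.r 5)
[5] T1.load  rd  (counter 6, T1.r 6)
[6] T2.cas  miss  (counter 6, T2.r 5)
[7] T1.cas  hit  (counter 7, T1.r 6)
[8] T0.cas  miss  (counter 7, T0.r 5)
[9] T1.load  rd  (counter 7, T1.r 7)
[10] T1.cas  hit  (counter 8, T1.r 7)

T1 = (2, 0)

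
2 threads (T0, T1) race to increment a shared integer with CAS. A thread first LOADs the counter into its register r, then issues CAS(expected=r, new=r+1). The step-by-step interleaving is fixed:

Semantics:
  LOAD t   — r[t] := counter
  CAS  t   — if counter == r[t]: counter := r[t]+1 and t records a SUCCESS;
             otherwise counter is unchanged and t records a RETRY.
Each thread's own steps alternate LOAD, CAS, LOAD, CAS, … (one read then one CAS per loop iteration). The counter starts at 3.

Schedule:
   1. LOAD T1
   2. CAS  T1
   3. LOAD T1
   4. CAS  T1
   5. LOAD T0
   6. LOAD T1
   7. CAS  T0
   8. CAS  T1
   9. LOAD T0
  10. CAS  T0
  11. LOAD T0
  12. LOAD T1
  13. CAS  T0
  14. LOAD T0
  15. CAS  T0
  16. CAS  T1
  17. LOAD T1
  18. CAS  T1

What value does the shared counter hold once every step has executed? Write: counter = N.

counter = 10

#1 T1 reads 3
#2 T1 CAS(3→4) writes; counter now 4
#3 T1 reads 4
#4 T1 CAS(4→5) writes; counter now 5
#5 T0 reads 5
#6 T1 reads 5
#7 T0 CAS(5→6) writes; counter now 6
#8 T1 CAS(5→6) fails; counter now 6
#9 T0 reads 6
#10 T0 CAS(6→7) writes; counter now 7
#11 T0 reads 7
#12 T1 reads 7
#13 T0 CAS(7→8) writes; counter now 8
#14 T0 reads 8
#15 T0 CAS(8→9) writes; counter now 9
#16 T1 CAS(7→8) fails; counter now 9
#17 T1 reads 9
#18 T1 CAS(9→10) writes; counter now 10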